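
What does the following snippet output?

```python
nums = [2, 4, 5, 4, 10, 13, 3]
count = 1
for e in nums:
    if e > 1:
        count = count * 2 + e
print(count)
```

e=2: >1, count = 1*2+2 = 4
e=4: >1, count = 4*2+4 = 12
e=5: >1, count = 12*2+5 = 29
e=4: >1, count = 29*2+4 = 62
e=10: >1, count = 62*2+10 = 134
e=13: >1, count = 134*2+13 = 281
e=3: >1, count = 281*2+3 = 565

565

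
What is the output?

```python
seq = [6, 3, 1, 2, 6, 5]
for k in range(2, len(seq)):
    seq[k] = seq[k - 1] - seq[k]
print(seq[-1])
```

-11

k=2: seq[2] = 3-1 = 2 → [6, 3, 2, 2, 6, 5]
k=3: seq[3] = 2-2 = 0 → [6, 3, 2, 0, 6, 5]
k=4: seq[4] = 0-6 = -6 → [6, 3, 2, 0, -6, 5]
k=5: seq[5] = (-6)-5 = -11 → [6, 3, 2, 0, -6, -11]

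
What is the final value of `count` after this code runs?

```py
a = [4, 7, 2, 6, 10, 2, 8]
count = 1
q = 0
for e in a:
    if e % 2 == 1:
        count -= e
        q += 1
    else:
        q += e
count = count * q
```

-198

e=4: not odd; q=4
e=7: odd, count = 1-7 = -6; q=5
e=2: not odd; q=7
e=6: not odd; q=13
e=10: not odd; q=23
e=2: not odd; q=25
e=8: not odd; q=33
count*q = (-6)*33 = -198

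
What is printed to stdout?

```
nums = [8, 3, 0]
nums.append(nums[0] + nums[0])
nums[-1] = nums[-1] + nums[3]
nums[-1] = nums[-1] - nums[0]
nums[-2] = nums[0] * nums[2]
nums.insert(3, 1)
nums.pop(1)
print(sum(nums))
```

33

append nums[0]+nums[0] = 8+8 = 16 → [8, 3, 0, 16]
nums[-1] = nums[-1]+nums[3] = 16+16 = 32 → [8, 3, 0, 32]
nums[-1] = nums[-1]-nums[0] = 32-8 = 24 → [8, 3, 0, 24]
nums[-2] = nums[0]*nums[2] = 8*0 = 0 → [8, 3, 0, 24]
insert 1 at 3 → [8, 3, 0, 1, 24]
pop(1) removes 3 → [8, 0, 1, 24]
sum = 33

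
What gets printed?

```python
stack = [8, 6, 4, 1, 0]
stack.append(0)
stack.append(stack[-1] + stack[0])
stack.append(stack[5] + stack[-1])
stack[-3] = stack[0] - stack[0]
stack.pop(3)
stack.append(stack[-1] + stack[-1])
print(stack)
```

[8, 6, 4, 0, 0, 8, 8, 16]

append 0 → [8, 6, 4, 1, 0, 0]
append stack[-1]+stack[0] = 0+8 = 8 → [8, 6, 4, 1, 0, 0, 8]
append stack[5]+stack[-1] = 0+8 = 8 → [8, 6, 4, 1, 0, 0, 8, 8]
stack[-3] = stack[0]-stack[0] = 8-8 = 0 → [8, 6, 4, 1, 0, 0, 8, 8]
pop(3) removes 1 → [8, 6, 4, 0, 0, 8, 8]
append stack[-1]+stack[-1] = 8+8 = 16 → [8, 6, 4, 0, 0, 8, 8, 16]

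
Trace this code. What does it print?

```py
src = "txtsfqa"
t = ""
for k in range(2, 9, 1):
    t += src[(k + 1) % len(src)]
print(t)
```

k=2: add src[3]='s' → 's'
k=3: add src[4]='f' → 'sf'
k=4: add src[5]='q' → 'sfq'
k=5: add src[6]='a' → 'sfqa'
k=6: add src[0]='t' → 'sfqat'
k=7: add src[1]='x' → 'sfqatx'
k=8: add src[2]='t' → 'sfqatxt'

sfqatxt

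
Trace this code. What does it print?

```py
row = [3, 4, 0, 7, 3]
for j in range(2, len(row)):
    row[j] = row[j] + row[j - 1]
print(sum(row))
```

36

j=2: row[2] = 0+4 = 4 → [3, 4, 4, 7, 3]
j=3: row[3] = 7+4 = 11 → [3, 4, 4, 11, 3]
j=4: row[4] = 3+11 = 14 → [3, 4, 4, 11, 14]
sum = 36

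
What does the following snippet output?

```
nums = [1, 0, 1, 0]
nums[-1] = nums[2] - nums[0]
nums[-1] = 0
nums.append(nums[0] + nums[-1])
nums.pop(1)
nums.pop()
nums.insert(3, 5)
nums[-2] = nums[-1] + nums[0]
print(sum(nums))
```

nums[-1] = nums[2]-nums[0] = 1-1 = 0 → [1, 0, 1, 0]
nums[-1] = 0 → [1, 0, 1, 0]
append nums[0]+nums[-1] = 1+0 = 1 → [1, 0, 1, 0, 1]
pop(1) removes 0 → [1, 1, 0, 1]
pop() removes 1 → [1, 1, 0]
insert 5 at 3 → [1, 1, 0, 5]
nums[-2] = nums[-1]+nums[0] = 5+1 = 6 → [1, 1, 6, 5]
sum = 13

13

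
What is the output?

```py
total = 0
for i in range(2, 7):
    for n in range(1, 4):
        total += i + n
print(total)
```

i=2,n=1: total = 0+3 = 3
i=2,n=2: total = 3+4 = 7
i=2,n=3: total = 7+5 = 12
i=3,n=1: total = 12+4 = 16
i=3,n=2: total = 16+5 = 21
i=3,n=3: total = 21+6 = 27
i=4,n=1: total = 27+5 = 32
i=4,n=2: total = 32+6 = 38
i=4,n=3: total = 38+7 = 45
i=5,n=1: total = 45+6 = 51
i=5,n=2: total = 51+7 = 58
i=5,n=3: total = 58+8 = 66
i=6,n=1: total = 66+7 = 73
i=6,n=2: total = 73+8 = 81
i=6,n=3: total = 81+9 = 90

90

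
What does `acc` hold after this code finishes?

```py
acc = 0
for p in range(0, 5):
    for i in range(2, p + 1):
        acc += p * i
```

p=2,i=2: acc = 0+4 = 4
p=3,i=2: acc = 4+6 = 10
p=3,i=3: acc = 10+9 = 19
p=4,i=2: acc = 19+8 = 27
p=4,i=3: acc = 27+12 = 39
p=4,i=4: acc = 39+16 = 55

55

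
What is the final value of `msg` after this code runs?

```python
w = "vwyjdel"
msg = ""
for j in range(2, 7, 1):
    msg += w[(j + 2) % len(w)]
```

'delvw'

j=2: add w[4]='d' → 'd'
j=3: add w[5]='e' → 'de'
j=4: add w[6]='l' → 'del'
j=5: add w[0]='v' → 'delv'
j=6: add w[1]='w' → 'delvw'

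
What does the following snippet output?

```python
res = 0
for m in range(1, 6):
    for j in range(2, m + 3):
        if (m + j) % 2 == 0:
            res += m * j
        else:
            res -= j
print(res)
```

131

m=1,j=2: odd sum, res = 0-2 = -2
m=1,j=3: even sum, res = (-2)+3 = 1
m=2,j=2: even sum, res = 1+4 = 5
m=2,j=3: odd sum, res = 5-3 = 2
m=2,j=4: even sum, res = 2+8 = 10
m=3,j=2: odd sum, res = 10-2 = 8
m=3,j=3: even sum, res = 8+9 = 17
m=3,j=4: odd sum, res = 17-4 = 13
m=3,j=5: even sum, res = 13+15 = 28
m=4,j=2: even sum, res = 28+8 = 36
m=4,j=3: odd sum, res = 36-3 = 33
m=4,j=4: even sum, res = 33+16 = 49
m=4,j=5: odd sum, res = 49-5 = 44
m=4,j=6: even sum, res = 44+24 = 68
m=5,j=2: odd sum, res = 68-2 = 66
m=5,j=3: even sum, res = 66+15 = 81
m=5,j=4: odd sum, res = 81-4 = 77
m=5,j=5: even sum, res = 77+25 = 102
m=5,j=6: odd sum, res = 102-6 = 96
m=5,j=7: even sum, res = 96+35 = 131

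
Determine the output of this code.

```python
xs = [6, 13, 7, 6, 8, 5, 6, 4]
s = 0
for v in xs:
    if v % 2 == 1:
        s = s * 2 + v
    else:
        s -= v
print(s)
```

v=6: not odd, s = 0-6 = -6
v=13: odd, s = (-6)*2+13 = 1
v=7: odd, s = 1*2+7 = 9
v=6: not odd, s = 9-6 = 3
v=8: not odd, s = 3-8 = -5
v=5: odd, s = (-5)*2+5 = -5
v=6: not odd, s = (-5)-6 = -11
v=4: not odd, s = (-11)-4 = -15

-15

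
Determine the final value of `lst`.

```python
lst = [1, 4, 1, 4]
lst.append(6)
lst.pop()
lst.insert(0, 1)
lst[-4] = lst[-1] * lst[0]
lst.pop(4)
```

[1, 4, 4, 1]

append 6 → [1, 4, 1, 4, 6]
pop() removes 6 → [1, 4, 1, 4]
insert 1 at 0 → [1, 1, 4, 1, 4]
lst[-4] = lst[-1]*lst[0] = 4*1 = 4 → [1, 4, 4, 1, 4]
pop(4) removes 4 → [1, 4, 4, 1]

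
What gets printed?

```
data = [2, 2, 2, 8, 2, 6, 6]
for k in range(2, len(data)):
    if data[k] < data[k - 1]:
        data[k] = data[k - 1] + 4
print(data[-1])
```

k=2: 2>=2, unchanged → [2, 2, 2, 8, 2, 6, 6]
k=3: 8>=2, unchanged → [2, 2, 2, 8, 2, 6, 6]
k=4: 2<8, data[4] = 8+4 = 12 → [2, 2, 2, 8, 12, 6, 6]
k=5: 6<12, data[5] = 12+4 = 16 → [2, 2, 2, 8, 12, 16, 6]
k=6: 6<16, data[6] = 16+4 = 20 → [2, 2, 2, 8, 12, 16, 20]

20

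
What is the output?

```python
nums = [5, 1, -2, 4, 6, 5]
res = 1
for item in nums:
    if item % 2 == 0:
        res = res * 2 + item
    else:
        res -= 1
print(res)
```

item=5: not even, res = 1-1 = 0
item=1: not even, res = 0-1 = -1
item=-2: even, res = (-1)*2+(-2) = -4
item=4: even, res = (-4)*2+4 = -4
item=6: even, res = (-4)*2+6 = -2
item=5: not even, res = (-2)-1 = -3

-3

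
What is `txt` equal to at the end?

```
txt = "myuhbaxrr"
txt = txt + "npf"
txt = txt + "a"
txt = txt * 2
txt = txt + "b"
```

+ 'npf' → 'myuhbaxrrnpf'
+ 'a' → 'myuhbaxrrnpfa'
repeat ×2 → 'myuhbaxrrnpfamyuhbaxrrnpfa'
+ 'b' → 'myuhbaxrrnpfamyuhbaxrrnpfab'

'myuhbaxrrnpfamyuhbaxrrnpfab'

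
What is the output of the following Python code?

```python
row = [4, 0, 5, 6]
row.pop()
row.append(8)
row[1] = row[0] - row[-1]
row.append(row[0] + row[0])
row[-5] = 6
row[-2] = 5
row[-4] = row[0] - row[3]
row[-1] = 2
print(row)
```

[6, 1, 5, 5, 2]

pop() removes 6 → [4, 0, 5]
append 8 → [4, 0, 5, 8]
row[1] = row[0]-row[-1] = 4-8 = -4 → [4, -4, 5, 8]
append row[0]+row[0] = 4+4 = 8 → [4, -4, 5, 8, 8]
row[-5] = 6 → [6, -4, 5, 8, 8]
row[-2] = 5 → [6, -4, 5, 5, 8]
row[-4] = row[0]-row[3] = 6-5 = 1 → [6, 1, 5, 5, 8]
row[-1] = 2 → [6, 1, 5, 5, 2]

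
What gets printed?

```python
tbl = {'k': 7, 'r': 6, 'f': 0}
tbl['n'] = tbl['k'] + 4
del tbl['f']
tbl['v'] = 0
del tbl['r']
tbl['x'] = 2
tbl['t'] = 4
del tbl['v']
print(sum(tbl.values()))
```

tbl['n'] = tbl['k']+4 = 11 → {'k': 7, 'r': 6, 'f': 0, 'n': 11}
del 'f' → {'k': 7, 'r': 6, 'n': 11}
tbl['v'] = 0 → {'k': 7, 'r': 6, 'n': 11, 'v': 0}
del 'r' → {'k': 7, 'n': 11, 'v': 0}
tbl['x'] = 2 → {'k': 7, 'n': 11, 'v': 0, 'x': 2}
tbl['t'] = 4 → {'k': 7, 'n': 11, 'v': 0, 'x': 2, 't': 4}
del 'v' → {'k': 7, 'n': 11, 'x': 2, 't': 4}
sum of values = 24

24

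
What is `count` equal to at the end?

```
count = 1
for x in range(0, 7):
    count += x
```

x=0: count = 1+0 = 1
x=1: count = 1+1 = 2
x=2: count = 2+2 = 4
x=3: count = 4+3 = 7
x=4: count = 7+4 = 11
x=5: count = 11+5 = 16
x=6: count = 16+6 = 22

22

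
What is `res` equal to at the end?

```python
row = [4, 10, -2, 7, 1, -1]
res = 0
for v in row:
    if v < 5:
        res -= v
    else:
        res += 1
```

0

v=4: <5, res = 0-4 = -4
v=10: not <5, res = (-4)+1 = -3
v=-2: <5, res = (-3)-(-2) = -1
v=7: not <5, res = (-1)+1 = 0
v=1: <5, res = 0-1 = -1
v=-1: <5, res = (-1)-(-1) = 0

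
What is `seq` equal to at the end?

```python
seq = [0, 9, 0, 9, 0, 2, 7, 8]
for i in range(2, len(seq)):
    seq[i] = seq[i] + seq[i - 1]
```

i=2: seq[2] = 0+9 = 9 → [0, 9, 9, 9, 0, 2, 7, 8]
i=3: seq[3] = 9+9 = 18 → [0, 9, 9, 18, 0, 2, 7, 8]
i=4: seq[4] = 0+18 = 18 → [0, 9, 9, 18, 18, 2, 7, 8]
i=5: seq[5] = 2+18 = 20 → [0, 9, 9, 18, 18, 20, 7, 8]
i=6: seq[6] = 7+20 = 27 → [0, 9, 9, 18, 18, 20, 27, 8]
i=7: seq[7] = 8+27 = 35 → [0, 9, 9, 18, 18, 20, 27, 35]

[0, 9, 9, 18, 18, 20, 27, 35]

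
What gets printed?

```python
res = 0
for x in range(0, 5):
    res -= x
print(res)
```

x=0: res = 0-0 = 0
x=1: res = 0-1 = -1
x=2: res = (-1)-2 = -3
x=3: res = (-3)-3 = -6
x=4: res = (-6)-4 = -10

-10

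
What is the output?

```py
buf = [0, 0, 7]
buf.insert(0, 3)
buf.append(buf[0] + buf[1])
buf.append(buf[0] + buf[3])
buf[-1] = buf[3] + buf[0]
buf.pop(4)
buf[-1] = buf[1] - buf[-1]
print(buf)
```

[3, 0, 0, 7, -10]

insert 3 at 0 → [3, 0, 0, 7]
append buf[0]+buf[1] = 3+0 = 3 → [3, 0, 0, 7, 3]
append buf[0]+buf[3] = 3+7 = 10 → [3, 0, 0, 7, 3, 10]
buf[-1] = buf[3]+buf[0] = 7+3 = 10 → [3, 0, 0, 7, 3, 10]
pop(4) removes 3 → [3, 0, 0, 7, 10]
buf[-1] = buf[1]-buf[-1] = 0-10 = -10 → [3, 0, 0, 7, -10]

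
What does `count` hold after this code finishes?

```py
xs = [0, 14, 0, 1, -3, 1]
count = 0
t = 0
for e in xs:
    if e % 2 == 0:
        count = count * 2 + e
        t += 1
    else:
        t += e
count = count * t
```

e=0: even, count = 0*2+0 = 0; t=1
e=14: even, count = 0*2+14 = 14; t=2
e=0: even, count = 14*2+0 = 28; t=3
e=1: not even; t=4
e=-3: not even; t=1
e=1: not even; t=2
count*t = 28*2 = 56

56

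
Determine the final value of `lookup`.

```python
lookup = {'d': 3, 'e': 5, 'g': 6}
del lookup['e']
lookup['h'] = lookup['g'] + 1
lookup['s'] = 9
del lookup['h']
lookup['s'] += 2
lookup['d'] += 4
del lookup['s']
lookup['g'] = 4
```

{'d': 7, 'g': 4}

del 'e' → {'d': 3, 'g': 6}
lookup['h'] = lookup['g']+1 = 7 → {'d': 3, 'g': 6, 'h': 7}
lookup['s'] = 9 → {'d': 3, 'g': 6, 'h': 7, 's': 9}
del 'h' → {'d': 3, 'g': 6, 's': 9}
lookup['s'] = 9+2 = 11 → {'d': 3, 'g': 6, 's': 11}
lookup['d'] = 3+4 = 7 → {'d': 7, 'g': 6, 's': 11}
del 's' → {'d': 7, 'g': 6}
lookup['g'] = 4 → {'d': 7, 'g': 4}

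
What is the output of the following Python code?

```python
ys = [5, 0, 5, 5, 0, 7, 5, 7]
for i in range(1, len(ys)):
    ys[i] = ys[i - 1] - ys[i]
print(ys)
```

[5, 5, 0, -5, -5, -12, -17, -24]

i=1: ys[1] = 5-0 = 5 → [5, 5, 5, 5, 0, 7, 5, 7]
i=2: ys[2] = 5-5 = 0 → [5, 5, 0, 5, 0, 7, 5, 7]
i=3: ys[3] = 0-5 = -5 → [5, 5, 0, -5, 0, 7, 5, 7]
i=4: ys[4] = (-5)-0 = -5 → [5, 5, 0, -5, -5, 7, 5, 7]
i=5: ys[5] = (-5)-7 = -12 → [5, 5, 0, -5, -5, -12, 5, 7]
i=6: ys[6] = (-12)-5 = -17 → [5, 5, 0, -5, -5, -12, -17, 7]
i=7: ys[7] = (-17)-7 = -24 → [5, 5, 0, -5, -5, -12, -17, -24]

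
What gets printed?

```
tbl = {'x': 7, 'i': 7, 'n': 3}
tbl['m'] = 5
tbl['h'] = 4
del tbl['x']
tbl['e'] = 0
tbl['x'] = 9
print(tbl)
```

{'i': 7, 'n': 3, 'm': 5, 'h': 4, 'e': 0, 'x': 9}

tbl['m'] = 5 → {'x': 7, 'i': 7, 'n': 3, 'm': 5}
tbl['h'] = 4 → {'x': 7, 'i': 7, 'n': 3, 'm': 5, 'h': 4}
del 'x' → {'i': 7, 'n': 3, 'm': 5, 'h': 4}
tbl['e'] = 0 → {'i': 7, 'n': 3, 'm': 5, 'h': 4, 'e': 0}
tbl['x'] = 9 → {'i': 7, 'n': 3, 'm': 5, 'h': 4, 'e': 0, 'x': 9}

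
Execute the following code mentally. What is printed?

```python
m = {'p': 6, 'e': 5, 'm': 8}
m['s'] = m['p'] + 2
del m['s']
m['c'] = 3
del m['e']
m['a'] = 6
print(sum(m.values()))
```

m['s'] = m['p']+2 = 8 → {'p': 6, 'e': 5, 'm': 8, 's': 8}
del 's' → {'p': 6, 'e': 5, 'm': 8}
m['c'] = 3 → {'p': 6, 'e': 5, 'm': 8, 'c': 3}
del 'e' → {'p': 6, 'm': 8, 'c': 3}
m['a'] = 6 → {'p': 6, 'm': 8, 'c': 3, 'a': 6}
sum of values = 23

23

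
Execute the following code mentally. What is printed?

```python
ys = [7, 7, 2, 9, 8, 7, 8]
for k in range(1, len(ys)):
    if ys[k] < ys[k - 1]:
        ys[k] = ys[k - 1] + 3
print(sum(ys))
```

94

k=1: 7>=7, unchanged → [7, 7, 2, 9, 8, 7, 8]
k=2: 2<7, ys[2] = 7+3 = 10 → [7, 7, 10, 9, 8, 7, 8]
k=3: 9<10, ys[3] = 10+3 = 13 → [7, 7, 10, 13, 8, 7, 8]
k=4: 8<13, ys[4] = 13+3 = 16 → [7, 7, 10, 13, 16, 7, 8]
k=5: 7<16, ys[5] = 16+3 = 19 → [7, 7, 10, 13, 16, 19, 8]
k=6: 8<19, ys[6] = 19+3 = 22 → [7, 7, 10, 13, 16, 19, 22]
sum = 94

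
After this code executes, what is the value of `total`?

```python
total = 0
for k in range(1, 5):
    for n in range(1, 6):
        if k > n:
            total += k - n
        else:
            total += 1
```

24

k=1,n=1: not 1>1, total = 0+1 = 1
k=1,n=2: not 1>2, total = 1+1 = 2
k=1,n=3: not 1>3, total = 2+1 = 3
k=1,n=4: not 1>4, total = 3+1 = 4
k=1,n=5: not 1>5, total = 4+1 = 5
k=2,n=1: 2>1, total = 5+1 = 6
k=2,n=2: not 2>2, total = 6+1 = 7
k=2,n=3: not 2>3, total = 7+1 = 8
k=2,n=4: not 2>4, total = 8+1 = 9
k=2,n=5: not 2>5, total = 9+1 = 10
k=3,n=1: 3>1, total = 10+2 = 12
k=3,n=2: 3>2, total = 12+1 = 13
k=3,n=3: not 3>3, total = 13+1 = 14
k=3,n=4: not 3>4, total = 14+1 = 15
k=3,n=5: not 3>5, total = 15+1 = 16
k=4,n=1: 4>1, total = 16+3 = 19
k=4,n=2: 4>2, total = 19+2 = 21
k=4,n=3: 4>3, total = 21+1 = 22
k=4,n=4: not 4>4, total = 22+1 = 23
k=4,n=5: not 4>5, total = 23+1 = 24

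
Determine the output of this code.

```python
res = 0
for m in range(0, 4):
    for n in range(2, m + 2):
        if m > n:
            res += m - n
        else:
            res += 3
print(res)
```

m=1,n=2: not 1>2, res = 0+3 = 3
m=2,n=2: not 2>2, res = 3+3 = 6
m=2,n=3: not 2>3, res = 6+3 = 9
m=3,n=2: 3>2, res = 9+1 = 10
m=3,n=3: not 3>3, res = 10+3 = 13
m=3,n=4: not 3>4, res = 13+3 = 16

16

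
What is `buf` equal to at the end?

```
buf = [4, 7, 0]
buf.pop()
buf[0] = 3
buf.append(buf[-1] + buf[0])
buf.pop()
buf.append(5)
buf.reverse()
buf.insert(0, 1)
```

[1, 5, 7, 3]

pop() removes 0 → [4, 7]
buf[0] = 3 → [3, 7]
append buf[-1]+buf[0] = 7+3 = 10 → [3, 7, 10]
pop() removes 10 → [3, 7]
append 5 → [3, 7, 5]
reverse → [5, 7, 3]
insert 1 at 0 → [1, 5, 7, 3]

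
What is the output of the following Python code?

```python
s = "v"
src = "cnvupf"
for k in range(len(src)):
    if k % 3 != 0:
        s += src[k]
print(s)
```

k=0: skip
k=1: add 'n' → 'vn'
k=2: add 'v' → 'vnv'
k=3: skip
k=4: add 'p' → 'vnvp'
k=5: add 'f' → 'vnvpf'

vnvpf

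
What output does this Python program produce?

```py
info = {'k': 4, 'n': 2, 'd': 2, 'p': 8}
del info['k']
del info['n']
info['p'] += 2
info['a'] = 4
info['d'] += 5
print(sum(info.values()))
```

del 'k' → {'n': 2, 'd': 2, 'p': 8}
del 'n' → {'d': 2, 'p': 8}
info['p'] = 8+2 = 10 → {'d': 2, 'p': 10}
info['a'] = 4 → {'d': 2, 'p': 10, 'a': 4}
info['d'] = 2+5 = 7 → {'d': 7, 'p': 10, 'a': 4}
sum of values = 21

21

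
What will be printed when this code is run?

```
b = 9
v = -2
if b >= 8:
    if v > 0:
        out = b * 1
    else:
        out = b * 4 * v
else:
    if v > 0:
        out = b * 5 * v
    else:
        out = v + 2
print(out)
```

b=9, v=-2
b >= 8 is True; v > 0 is False
→ out = b * 4 * v = -72

-72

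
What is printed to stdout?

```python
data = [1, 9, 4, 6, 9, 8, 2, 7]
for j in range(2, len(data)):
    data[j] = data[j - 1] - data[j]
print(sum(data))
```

-61

j=2: data[2] = 9-4 = 5 → [1, 9, 5, 6, 9, 8, 2, 7]
j=3: data[3] = 5-6 = -1 → [1, 9, 5, -1, 9, 8, 2, 7]
j=4: data[4] = (-1)-9 = -10 → [1, 9, 5, -1, -10, 8, 2, 7]
j=5: data[5] = (-10)-8 = -18 → [1, 9, 5, -1, -10, -18, 2, 7]
j=6: data[6] = (-18)-2 = -20 → [1, 9, 5, -1, -10, -18, -20, 7]
j=7: data[7] = (-20)-7 = -27 → [1, 9, 5, -1, -10, -18, -20, -27]
sum = -61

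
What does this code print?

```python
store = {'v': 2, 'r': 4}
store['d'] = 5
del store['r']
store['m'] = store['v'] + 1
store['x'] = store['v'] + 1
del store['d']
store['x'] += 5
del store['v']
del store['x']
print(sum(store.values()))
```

store['d'] = 5 → {'v': 2, 'r': 4, 'd': 5}
del 'r' → {'v': 2, 'd': 5}
store['m'] = store['v']+1 = 3 → {'v': 2, 'd': 5, 'm': 3}
store['x'] = store['v']+1 = 3 → {'v': 2, 'd': 5, 'm': 3, 'x': 3}
del 'd' → {'v': 2, 'm': 3, 'x': 3}
store['x'] = 3+5 = 8 → {'v': 2, 'm': 3, 'x': 8}
del 'v' → {'m': 3, 'x': 8}
del 'x' → {'m': 3}
sum of values = 3

3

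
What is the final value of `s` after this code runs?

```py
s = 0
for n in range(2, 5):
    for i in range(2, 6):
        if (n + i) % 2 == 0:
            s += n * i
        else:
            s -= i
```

38

n=2,i=2: even sum, s = 0+4 = 4
n=2,i=3: odd sum, s = 4-3 = 1
n=2,i=4: even sum, s = 1+8 = 9
n=2,i=5: odd sum, s = 9-5 = 4
n=3,i=2: odd sum, s = 4-2 = 2
n=3,i=3: even sum, s = 2+9 = 11
n=3,i=4: odd sum, s = 11-4 = 7
n=3,i=5: even sum, s = 7+15 = 22
n=4,i=2: even sum, s = 22+8 = 30
n=4,i=3: odd sum, s = 30-3 = 27
n=4,i=4: even sum, s = 27+16 = 43
n=4,i=5: odd sum, s = 43-5 = 38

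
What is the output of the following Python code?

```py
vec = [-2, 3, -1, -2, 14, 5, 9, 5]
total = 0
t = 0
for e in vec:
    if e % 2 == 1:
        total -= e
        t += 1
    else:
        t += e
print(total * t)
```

-315

e=-2: not odd; t=-2
e=3: odd, total = 0-3 = -3; t=-1
e=-1: odd, total = (-3)-(-1) = -2; t=0
e=-2: not odd; t=-2
e=14: not odd; t=12
e=5: odd, total = (-2)-5 = -7; t=13
e=9: odd, total = (-7)-9 = -16; t=14
e=5: odd, total = (-16)-5 = -21; t=15
total*t = (-21)*15 = -315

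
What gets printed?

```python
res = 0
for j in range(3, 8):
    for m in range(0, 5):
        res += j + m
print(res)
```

j=3,m=0: res = 0+3 = 3
j=3,m=1: res = 3+4 = 7
j=3,m=2: res = 7+5 = 12
j=3,m=3: res = 12+6 = 18
j=3,m=4: res = 18+7 = 25
j=4,m=0: res = 25+4 = 29
j=4,m=1: res = 29+5 = 34
j=4,m=2: res = 34+6 = 40
j=4,m=3: res = 40+7 = 47
j=4,m=4: res = 47+8 = 55
j=5,m=0: res = 55+5 = 60
j=5,m=1: res = 60+6 = 66
j=5,m=2: res = 66+7 = 73
j=5,m=3: res = 73+8 = 81
j=5,m=4: res = 81+9 = 90
j=6,m=0: res = 90+6 = 96
j=6,m=1: res = 96+7 = 103
j=6,m=2: res = 103+8 = 111
j=6,m=3: res = 111+9 = 120
j=6,m=4: res = 120+10 = 130
j=7,m=0: res = 130+7 = 137
j=7,m=1: res = 137+8 = 145
j=7,m=2: res = 145+9 = 154
j=7,m=3: res = 154+10 = 164
j=7,m=4: res = 164+11 = 175

175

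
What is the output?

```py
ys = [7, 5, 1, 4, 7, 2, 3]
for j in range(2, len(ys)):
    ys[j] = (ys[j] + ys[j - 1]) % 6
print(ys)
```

[7, 5, 0, 4, 5, 1, 4]

j=2: ys[2] = (1+5)%6 = 0 → [7, 5, 0, 4, 7, 2, 3]
j=3: ys[3] = (4+0)%6 = 4 → [7, 5, 0, 4, 7, 2, 3]
j=4: ys[4] = (7+4)%6 = 5 → [7, 5, 0, 4, 5, 2, 3]
j=5: ys[5] = (2+5)%6 = 1 → [7, 5, 0, 4, 5, 1, 3]
j=6: ys[6] = (3+1)%6 = 4 → [7, 5, 0, 4, 5, 1, 4]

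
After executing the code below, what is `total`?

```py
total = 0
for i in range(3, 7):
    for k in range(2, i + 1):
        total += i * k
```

i=3,k=2: total = 0+6 = 6
i=3,k=3: total = 6+9 = 15
i=4,k=2: total = 15+8 = 23
i=4,k=3: total = 23+12 = 35
i=4,k=4: total = 35+16 = 51
i=5,k=2: total = 51+10 = 61
i=5,k=3: total = 61+15 = 76
i=5,k=4: total = 76+20 = 96
i=5,k=5: total = 96+25 = 121
i=6,k=2: total = 121+12 = 133
i=6,k=3: total = 133+18 = 151
i=6,k=4: total = 151+24 = 175
i=6,k=5: total = 175+30 = 205
i=6,k=6: total = 205+36 = 241

241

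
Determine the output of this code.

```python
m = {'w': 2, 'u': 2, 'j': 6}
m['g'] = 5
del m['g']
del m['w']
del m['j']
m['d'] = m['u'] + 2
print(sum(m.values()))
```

6

m['g'] = 5 → {'w': 2, 'u': 2, 'j': 6, 'g': 5}
del 'g' → {'w': 2, 'u': 2, 'j': 6}
del 'w' → {'u': 2, 'j': 6}
del 'j' → {'u': 2}
m['d'] = m['u']+2 = 4 → {'u': 2, 'd': 4}
sum of values = 6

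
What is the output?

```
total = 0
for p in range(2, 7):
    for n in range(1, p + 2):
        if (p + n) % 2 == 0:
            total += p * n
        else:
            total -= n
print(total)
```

110

p=2,n=1: odd sum, total = 0-1 = -1
p=2,n=2: even sum, total = (-1)+4 = 3
p=2,n=3: odd sum, total = 3-3 = 0
p=3,n=1: even sum, total = 0+3 = 3
p=3,n=2: odd sum, total = 3-2 = 1
p=3,n=3: even sum, total = 1+9 = 10
p=3,n=4: odd sum, total = 10-4 = 6
p=4,n=1: odd sum, total = 6-1 = 5
p=4,n=2: even sum, total = 5+8 = 13
p=4,n=3: odd sum, total = 13-3 = 10
p=4,n=4: even sum, total = 10+16 = 26
p=4,n=5: odd sum, total = 26-5 = 21
p=5,n=1: even sum, total = 21+5 = 26
p=5,n=2: odd sum, total = 26-2 = 24
p=5,n=3: even sum, total = 24+15 = 39
p=5,n=4: odd sum, total = 39-4 = 35
p=5,n=5: even sum, total = 35+25 = 60
p=5,n=6: odd sum, total = 60-6 = 54
p=6,n=1: odd sum, total = 54-1 = 53
p=6,n=2: even sum, total = 53+12 = 65
p=6,n=3: odd sum, total = 65-3 = 62
p=6,n=4: even sum, total = 62+24 = 86
p=6,n=5: odd sum, total = 86-5 = 81
p=6,n=6: even sum, total = 81+36 = 117
p=6,n=7: odd sum, total = 117-7 = 110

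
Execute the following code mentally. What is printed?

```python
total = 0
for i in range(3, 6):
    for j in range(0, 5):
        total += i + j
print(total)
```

i=3,j=0: total = 0+3 = 3
i=3,j=1: total = 3+4 = 7
i=3,j=2: total = 7+5 = 12
i=3,j=3: total = 12+6 = 18
i=3,j=4: total = 18+7 = 25
i=4,j=0: total = 25+4 = 29
i=4,j=1: total = 29+5 = 34
i=4,j=2: total = 34+6 = 40
i=4,j=3: total = 40+7 = 47
i=4,j=4: total = 47+8 = 55
i=5,j=0: total = 55+5 = 60
i=5,j=1: total = 60+6 = 66
i=5,j=2: total = 66+7 = 73
i=5,j=3: total = 73+8 = 81
i=5,j=4: total = 81+9 = 90

90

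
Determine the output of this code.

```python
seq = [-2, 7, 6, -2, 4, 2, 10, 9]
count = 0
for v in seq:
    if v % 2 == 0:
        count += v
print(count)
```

v=-2: even, count = 0+(-2) = -2
v=7: not even
v=6: even, count = (-2)+6 = 4
v=-2: even, count = 4+(-2) = 2
v=4: even, count = 2+4 = 6
v=2: even, count = 6+2 = 8
v=10: even, count = 8+10 = 18
v=9: not even

18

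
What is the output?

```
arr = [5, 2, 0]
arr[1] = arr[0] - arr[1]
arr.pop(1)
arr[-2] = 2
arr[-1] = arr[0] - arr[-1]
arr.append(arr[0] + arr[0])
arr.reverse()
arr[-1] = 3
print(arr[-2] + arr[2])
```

arr[1] = arr[0]-arr[1] = 5-2 = 3 → [5, 3, 0]
pop(1) removes 3 → [5, 0]
arr[-2] = 2 → [2, 0]
arr[-1] = arr[0]-arr[-1] = 2-0 = 2 → [2, 2]
append arr[0]+arr[0] = 2+2 = 4 → [2, 2, 4]
reverse → [4, 2, 2]
arr[-1] = 3 → [4, 2, 3]
arr[-2]+arr[2] = 2+3 = 5

5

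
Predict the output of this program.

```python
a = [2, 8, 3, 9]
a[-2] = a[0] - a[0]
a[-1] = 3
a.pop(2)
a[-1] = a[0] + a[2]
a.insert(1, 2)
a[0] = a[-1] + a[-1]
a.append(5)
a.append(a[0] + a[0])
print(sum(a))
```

a[-2] = a[0]-a[0] = 2-2 = 0 → [2, 8, 0, 9]
a[-1] = 3 → [2, 8, 0, 3]
pop(2) removes 0 → [2, 8, 3]
a[-1] = a[0]+a[2] = 2+3 = 5 → [2, 8, 5]
insert 2 at 1 → [2, 2, 8, 5]
a[0] = a[-1]+a[-1] = 5+5 = 10 → [10, 2, 8, 5]
append 5 → [10, 2, 8, 5, 5]
append a[0]+a[0] = 10+10 = 20 → [10, 2, 8, 5, 5, 20]
sum = 50

50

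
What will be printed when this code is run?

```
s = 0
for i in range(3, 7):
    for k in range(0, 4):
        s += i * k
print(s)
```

i=3,k=0: s = 0+0 = 0
i=3,k=1: s = 0+3 = 3
i=3,k=2: s = 3+6 = 9
i=3,k=3: s = 9+9 = 18
i=4,k=0: s = 18+0 = 18
i=4,k=1: s = 18+4 = 22
i=4,k=2: s = 22+8 = 30
i=4,k=3: s = 30+12 = 42
i=5,k=0: s = 42+0 = 42
i=5,k=1: s = 42+5 = 47
i=5,k=2: s = 47+10 = 57
i=5,k=3: s = 57+15 = 72
i=6,k=0: s = 72+0 = 72
i=6,k=1: s = 72+6 = 78
i=6,k=2: s = 78+12 = 90
i=6,k=3: s = 90+18 = 108

108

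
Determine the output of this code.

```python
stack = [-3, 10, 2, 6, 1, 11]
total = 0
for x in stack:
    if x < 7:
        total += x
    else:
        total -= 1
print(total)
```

x=-3: <7, total = 0+(-3) = -3
x=10: not <7, total = (-3)-1 = -4
x=2: <7, total = (-4)+2 = -2
x=6: <7, total = (-2)+6 = 4
x=1: <7, total = 4+1 = 5
x=11: not <7, total = 5-1 = 4

4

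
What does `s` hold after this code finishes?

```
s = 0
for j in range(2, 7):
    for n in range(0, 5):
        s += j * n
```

200

j=2,n=0: s = 0+0 = 0
j=2,n=1: s = 0+2 = 2
j=2,n=2: s = 2+4 = 6
j=2,n=3: s = 6+6 = 12
j=2,n=4: s = 12+8 = 20
j=3,n=0: s = 20+0 = 20
j=3,n=1: s = 20+3 = 23
j=3,n=2: s = 23+6 = 29
j=3,n=3: s = 29+9 = 38
j=3,n=4: s = 38+12 = 50
j=4,n=0: s = 50+0 = 50
j=4,n=1: s = 50+4 = 54
j=4,n=2: s = 54+8 = 62
j=4,n=3: s = 62+12 = 74
j=4,n=4: s = 74+16 = 90
j=5,n=0: s = 90+0 = 90
j=5,n=1: s = 90+5 = 95
j=5,n=2: s = 95+10 = 105
j=5,n=3: s = 105+15 = 120
j=5,n=4: s = 120+20 = 140
j=6,n=0: s = 140+0 = 140
j=6,n=1: s = 140+6 = 146
j=6,n=2: s = 146+12 = 158
j=6,n=3: s = 158+18 = 176
j=6,n=4: s = 176+24 = 200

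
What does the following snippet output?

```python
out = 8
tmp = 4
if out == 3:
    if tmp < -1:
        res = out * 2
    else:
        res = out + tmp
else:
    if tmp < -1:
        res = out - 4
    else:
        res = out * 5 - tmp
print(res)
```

36

out=8, tmp=4
out == 3 is False; tmp < -1 is False
→ res = out * 5 - tmp = 36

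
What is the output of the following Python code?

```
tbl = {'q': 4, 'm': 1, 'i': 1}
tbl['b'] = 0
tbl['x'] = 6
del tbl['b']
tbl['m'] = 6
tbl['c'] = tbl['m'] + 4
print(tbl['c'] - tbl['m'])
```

tbl['b'] = 0 → {'q': 4, 'm': 1, 'i': 1, 'b': 0}
tbl['x'] = 6 → {'q': 4, 'm': 1, 'i': 1, 'b': 0, 'x': 6}
del 'b' → {'q': 4, 'm': 1, 'i': 1, 'x': 6}
tbl['m'] = 6 → {'q': 4, 'm': 6, 'i': 1, 'x': 6}
tbl['c'] = tbl['m']+4 = 10 → {'q': 4, 'm': 6, 'i': 1, 'x': 6, 'c': 10}
tbl['c']-tbl['m'] = 10-6 = 4

4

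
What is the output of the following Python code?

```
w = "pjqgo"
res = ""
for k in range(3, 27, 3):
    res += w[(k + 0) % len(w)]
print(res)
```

k=3: add w[3]='g' → 'g'
k=6: add w[1]='j' → 'gj'
k=9: add w[4]='o' → 'gjo'
k=12: add w[2]='q' → 'gjoq'
k=15: add w[0]='p' → 'gjoqp'
k=18: add w[3]='g' → 'gjoqpg'
k=21: add w[1]='j' → 'gjoqpgj'
k=24: add w[4]='o' → 'gjoqpgjo'

gjoqpgjo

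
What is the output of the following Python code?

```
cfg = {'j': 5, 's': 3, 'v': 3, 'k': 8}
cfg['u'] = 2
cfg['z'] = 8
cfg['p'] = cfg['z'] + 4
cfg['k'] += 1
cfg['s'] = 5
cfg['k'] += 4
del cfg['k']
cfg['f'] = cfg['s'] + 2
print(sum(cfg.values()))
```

42

cfg['u'] = 2 → {'j': 5, 's': 3, 'v': 3, 'k': 8, 'u': 2}
cfg['z'] = 8 → {'j': 5, 's': 3, 'v': 3, 'k': 8, 'u': 2, 'z': 8}
cfg['p'] = cfg['z']+4 = 12 → {'j': 5, 's': 3, 'v': 3, 'k': 8, 'u': 2, 'z': 8, 'p': 12}
cfg['k'] = 8+1 = 9 → {'j': 5, 's': 3, 'v': 3, 'k': 9, 'u': 2, 'z': 8, 'p': 12}
cfg['s'] = 5 → {'j': 5, 's': 5, 'v': 3, 'k': 9, 'u': 2, 'z': 8, 'p': 12}
cfg['k'] = 9+4 = 13 → {'j': 5, 's': 5, 'v': 3, 'k': 13, 'u': 2, 'z': 8, 'p': 12}
del 'k' → {'j': 5, 's': 5, 'v': 3, 'u': 2, 'z': 8, 'p': 12}
cfg['f'] = cfg['s']+2 = 7 → {'j': 5, 's': 5, 'v': 3, 'u': 2, 'z': 8, 'p': 12, 'f': 7}
sum of values = 42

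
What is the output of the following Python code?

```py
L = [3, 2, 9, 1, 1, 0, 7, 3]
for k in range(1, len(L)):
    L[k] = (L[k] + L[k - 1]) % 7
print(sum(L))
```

k=1: L[1] = (2+3)%7 = 5 → [3, 5, 9, 1, 1, 0, 7, 3]
k=2: L[2] = (9+5)%7 = 0 → [3, 5, 0, 1, 1, 0, 7, 3]
k=3: L[3] = (1+0)%7 = 1 → [3, 5, 0, 1, 1, 0, 7, 3]
k=4: L[4] = (1+1)%7 = 2 → [3, 5, 0, 1, 2, 0, 7, 3]
k=5: L[5] = (0+2)%7 = 2 → [3, 5, 0, 1, 2, 2, 7, 3]
k=6: L[6] = (7+2)%7 = 2 → [3, 5, 0, 1, 2, 2, 2, 3]
k=7: L[7] = (3+2)%7 = 5 → [3, 5, 0, 1, 2, 2, 2, 5]
sum = 20

20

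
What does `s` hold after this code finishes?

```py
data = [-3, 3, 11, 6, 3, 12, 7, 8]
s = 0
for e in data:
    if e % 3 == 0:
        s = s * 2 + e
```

18

e=-3: %3==0, s = 0*2+(-3) = -3
e=3: %3==0, s = (-3)*2+3 = -3
e=11: not %3==0
e=6: %3==0, s = (-3)*2+6 = 0
e=3: %3==0, s = 0*2+3 = 3
e=12: %3==0, s = 3*2+12 = 18
e=7: not %3==0
e=8: not %3==0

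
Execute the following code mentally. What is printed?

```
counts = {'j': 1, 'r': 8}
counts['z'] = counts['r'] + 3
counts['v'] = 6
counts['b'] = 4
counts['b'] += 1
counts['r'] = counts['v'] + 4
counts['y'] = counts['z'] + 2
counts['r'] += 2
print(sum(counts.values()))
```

counts['z'] = counts['r']+3 = 11 → {'j': 1, 'r': 8, 'z': 11}
counts['v'] = 6 → {'j': 1, 'r': 8, 'z': 11, 'v': 6}
counts['b'] = 4 → {'j': 1, 'r': 8, 'z': 11, 'v': 6, 'b': 4}
counts['b'] = 4+1 = 5 → {'j': 1, 'r': 8, 'z': 11, 'v': 6, 'b': 5}
counts['r'] = counts['v']+4 = 10 → {'j': 1, 'r': 10, 'z': 11, 'v': 6, 'b': 5}
counts['y'] = counts['z']+2 = 13 → {'j': 1, 'r': 10, 'z': 11, 'v': 6, 'b': 5, 'y': 13}
counts['r'] = 10+2 = 12 → {'j': 1, 'r': 12, 'z': 11, 'v': 6, 'b': 5, 'y': 13}
sum of values = 48

48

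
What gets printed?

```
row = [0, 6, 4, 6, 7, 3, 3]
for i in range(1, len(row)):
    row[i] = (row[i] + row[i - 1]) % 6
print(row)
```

[0, 0, 4, 4, 5, 2, 5]

i=1: row[1] = (6+0)%6 = 0 → [0, 0, 4, 6, 7, 3, 3]
i=2: row[2] = (4+0)%6 = 4 → [0, 0, 4, 6, 7, 3, 3]
i=3: row[3] = (6+4)%6 = 4 → [0, 0, 4, 4, 7, 3, 3]
i=4: row[4] = (7+4)%6 = 5 → [0, 0, 4, 4, 5, 3, 3]
i=5: row[5] = (3+5)%6 = 2 → [0, 0, 4, 4, 5, 2, 3]
i=6: row[6] = (3+2)%6 = 5 → [0, 0, 4, 4, 5, 2, 5]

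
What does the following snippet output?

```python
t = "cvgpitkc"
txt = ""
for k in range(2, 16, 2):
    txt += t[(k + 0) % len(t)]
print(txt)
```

k=2: add t[2]='g' → 'g'
k=4: add t[4]='i' → 'gi'
k=6: add t[6]='k' → 'gik'
k=8: add t[0]='c' → 'gikc'
k=10: add t[2]='g' → 'gikcg'
k=12: add t[4]='i' → 'gikcgi'
k=14: add t[6]='k' → 'gikcgik'

gikcgik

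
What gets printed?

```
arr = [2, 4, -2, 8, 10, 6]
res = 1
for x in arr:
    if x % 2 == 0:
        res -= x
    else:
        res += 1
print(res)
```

-27

x=2: even, res = 1-2 = -1
x=4: even, res = (-1)-4 = -5
x=-2: even, res = (-5)-(-2) = -3
x=8: even, res = (-3)-8 = -11
x=10: even, res = (-11)-10 = -21
x=6: even, res = (-21)-6 = -27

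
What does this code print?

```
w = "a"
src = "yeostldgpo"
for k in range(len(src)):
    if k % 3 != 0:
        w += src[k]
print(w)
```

aeotlgp

k=0: skip
k=1: add 'e' → 'ae'
k=2: add 'o' → 'aeo'
k=3: skip
k=4: add 't' → 'aeot'
k=5: add 'l' → 'aeotl'
k=6: skip
k=7: add 'g' → 'aeotlg'
k=8: add 'p' → 'aeotlgp'
k=9: skip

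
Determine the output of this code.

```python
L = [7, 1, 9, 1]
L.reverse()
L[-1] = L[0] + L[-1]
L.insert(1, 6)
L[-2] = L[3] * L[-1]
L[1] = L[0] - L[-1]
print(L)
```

reverse → [1, 9, 1, 7]
L[-1] = L[0]+L[-1] = 1+7 = 8 → [1, 9, 1, 8]
insert 6 at 1 → [1, 6, 9, 1, 8]
L[-2] = L[3]*L[-1] = 1*8 = 8 → [1, 6, 9, 8, 8]
L[1] = L[0]-L[-1] = 1-8 = -7 → [1, -7, 9, 8, 8]

[1, -7, 9, 8, 8]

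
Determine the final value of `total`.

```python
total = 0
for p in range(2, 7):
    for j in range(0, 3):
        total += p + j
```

75

p=2,j=0: total = 0+2 = 2
p=2,j=1: total = 2+3 = 5
p=2,j=2: total = 5+4 = 9
p=3,j=0: total = 9+3 = 12
p=3,j=1: total = 12+4 = 16
p=3,j=2: total = 16+5 = 21
p=4,j=0: total = 21+4 = 25
p=4,j=1: total = 25+5 = 30
p=4,j=2: total = 30+6 = 36
p=5,j=0: total = 36+5 = 41
p=5,j=1: total = 41+6 = 47
p=5,j=2: total = 47+7 = 54
p=6,j=0: total = 54+6 = 60
p=6,j=1: total = 60+7 = 67
p=6,j=2: total = 67+8 = 75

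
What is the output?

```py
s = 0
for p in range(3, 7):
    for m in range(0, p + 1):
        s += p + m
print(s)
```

156

p=3,m=0: s = 0+3 = 3
p=3,m=1: s = 3+4 = 7
p=3,m=2: s = 7+5 = 12
p=3,m=3: s = 12+6 = 18
p=4,m=0: s = 18+4 = 22
p=4,m=1: s = 22+5 = 27
p=4,m=2: s = 27+6 = 33
p=4,m=3: s = 33+7 = 40
p=4,m=4: s = 40+8 = 48
p=5,m=0: s = 48+5 = 53
p=5,m=1: s = 53+6 = 59
p=5,m=2: s = 59+7 = 66
p=5,m=3: s = 66+8 = 74
p=5,m=4: s = 74+9 = 83
p=5,m=5: s = 83+10 = 93
p=6,m=0: s = 93+6 = 99
p=6,m=1: s = 99+7 = 106
p=6,m=2: s = 106+8 = 114
p=6,m=3: s = 114+9 = 123
p=6,m=4: s = 123+10 = 133
p=6,m=5: s = 133+11 = 144
p=6,m=6: s = 144+12 = 156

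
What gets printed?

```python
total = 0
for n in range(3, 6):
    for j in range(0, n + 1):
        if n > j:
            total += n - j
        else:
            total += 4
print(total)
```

n=3,j=0: 3>0, total = 0+3 = 3
n=3,j=1: 3>1, total = 3+2 = 5
n=3,j=2: 3>2, total = 5+1 = 6
n=3,j=3: not 3>3, total = 6+4 = 10
n=4,j=0: 4>0, total = 10+4 = 14
n=4,j=1: 4>1, total = 14+3 = 17
n=4,j=2: 4>2, total = 17+2 = 19
n=4,j=3: 4>3, total = 19+1 = 20
n=4,j=4: not 4>4, total = 20+4 = 24
n=5,j=0: 5>0, total = 24+5 = 29
n=5,j=1: 5>1, total = 29+4 = 33
n=5,j=2: 5>2, total = 33+3 = 36
n=5,j=3: 5>3, total = 36+2 = 38
n=5,j=4: 5>4, total = 38+1 = 39
n=5,j=5: not 5>5, total = 39+4 = 43

43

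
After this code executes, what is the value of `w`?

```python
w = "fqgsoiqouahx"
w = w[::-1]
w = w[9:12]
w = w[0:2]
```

'gq'

reverse → 'xhauoqiosgqf'
slice [9:12] → 'gqf'
slice [0:2] → 'gq'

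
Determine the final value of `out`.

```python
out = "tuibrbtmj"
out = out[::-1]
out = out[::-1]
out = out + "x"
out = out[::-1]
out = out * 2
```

reverse → 'jmtbrbiut'
reverse → 'tuibrbtmj'
+ 'x' → 'tuibrbtmjx'
reverse → 'xjmtbrbiut'
repeat ×2 → 'xjmtbrbiutxjmtbrbiut'

'xjmtbrbiutxjmtbrbiut'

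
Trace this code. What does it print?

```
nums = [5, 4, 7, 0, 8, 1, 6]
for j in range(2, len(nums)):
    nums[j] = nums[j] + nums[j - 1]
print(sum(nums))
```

j=2: nums[2] = 7+4 = 11 → [5, 4, 11, 0, 8, 1, 6]
j=3: nums[3] = 0+11 = 11 → [5, 4, 11, 11, 8, 1, 6]
j=4: nums[4] = 8+11 = 19 → [5, 4, 11, 11, 19, 1, 6]
j=5: nums[5] = 1+19 = 20 → [5, 4, 11, 11, 19, 20, 6]
j=6: nums[6] = 6+20 = 26 → [5, 4, 11, 11, 19, 20, 26]
sum = 96

96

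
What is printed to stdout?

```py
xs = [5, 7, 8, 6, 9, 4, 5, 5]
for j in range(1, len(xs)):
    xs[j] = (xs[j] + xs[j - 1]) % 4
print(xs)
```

[5, 0, 0, 2, 3, 3, 0, 1]

j=1: xs[1] = (7+5)%4 = 0 → [5, 0, 8, 6, 9, 4, 5, 5]
j=2: xs[2] = (8+0)%4 = 0 → [5, 0, 0, 6, 9, 4, 5, 5]
j=3: xs[3] = (6+0)%4 = 2 → [5, 0, 0, 2, 9, 4, 5, 5]
j=4: xs[4] = (9+2)%4 = 3 → [5, 0, 0, 2, 3, 4, 5, 5]
j=5: xs[5] = (4+3)%4 = 3 → [5, 0, 0, 2, 3, 3, 5, 5]
j=6: xs[6] = (5+3)%4 = 0 → [5, 0, 0, 2, 3, 3, 0, 5]
j=7: xs[7] = (5+0)%4 = 1 → [5, 0, 0, 2, 3, 3, 0, 1]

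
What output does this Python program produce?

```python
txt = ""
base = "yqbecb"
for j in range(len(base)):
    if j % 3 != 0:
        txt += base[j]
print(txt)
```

j=0: skip
j=1: add 'q' → 'q'
j=2: add 'b' → 'qb'
j=3: skip
j=4: add 'c' → 'qbc'
j=5: add 'b' → 'qbcb'

qbcb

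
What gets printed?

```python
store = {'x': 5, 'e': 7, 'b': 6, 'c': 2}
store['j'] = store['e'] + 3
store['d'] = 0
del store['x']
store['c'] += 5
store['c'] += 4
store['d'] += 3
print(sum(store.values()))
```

store['j'] = store['e']+3 = 10 → {'x': 5, 'e': 7, 'b': 6, 'c': 2, 'j': 10}
store['d'] = 0 → {'x': 5, 'e': 7, 'b': 6, 'c': 2, 'j': 10, 'd': 0}
del 'x' → {'e': 7, 'b': 6, 'c': 2, 'j': 10, 'd': 0}
store['c'] = 2+5 = 7 → {'e': 7, 'b': 6, 'c': 7, 'j': 10, 'd': 0}
store['c'] = 7+4 = 11 → {'e': 7, 'b': 6, 'c': 11, 'j': 10, 'd': 0}
store['d'] = 0+3 = 3 → {'e': 7, 'b': 6, 'c': 11, 'j': 10, 'd': 3}
sum of values = 37

37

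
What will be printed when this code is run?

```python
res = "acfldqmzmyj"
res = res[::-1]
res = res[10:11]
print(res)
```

a

reverse → 'jymzmqdlfca'
slice [10:11] → 'a'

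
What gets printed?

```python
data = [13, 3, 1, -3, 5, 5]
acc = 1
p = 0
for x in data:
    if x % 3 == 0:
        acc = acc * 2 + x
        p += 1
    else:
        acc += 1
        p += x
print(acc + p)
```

x=13: not %3==0, acc = 1+1 = 2; p=13
x=3: %3==0, acc = 2*2+3 = 7; p=14
x=1: not %3==0, acc = 7+1 = 8; p=15
x=-3: %3==0, acc = 8*2+(-3) = 13; p=16
x=5: not %3==0, acc = 13+1 = 14; p=21
x=5: not %3==0, acc = 14+1 = 15; p=26
acc+p = 15+26 = 41

41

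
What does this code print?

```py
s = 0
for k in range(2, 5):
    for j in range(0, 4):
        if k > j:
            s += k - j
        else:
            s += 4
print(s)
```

31

k=2,j=0: 2>0, s = 0+2 = 2
k=2,j=1: 2>1, s = 2+1 = 3
k=2,j=2: not 2>2, s = 3+4 = 7
k=2,j=3: not 2>3, s = 7+4 = 11
k=3,j=0: 3>0, s = 11+3 = 14
k=3,j=1: 3>1, s = 14+2 = 16
k=3,j=2: 3>2, s = 16+1 = 17
k=3,j=3: not 3>3, s = 17+4 = 21
k=4,j=0: 4>0, s = 21+4 = 25
k=4,j=1: 4>1, s = 25+3 = 28
k=4,j=2: 4>2, s = 28+2 = 30
k=4,j=3: 4>3, s = 30+1 = 31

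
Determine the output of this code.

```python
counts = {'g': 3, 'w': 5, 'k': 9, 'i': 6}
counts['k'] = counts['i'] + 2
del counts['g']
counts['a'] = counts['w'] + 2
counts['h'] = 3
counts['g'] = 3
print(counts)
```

counts['k'] = counts['i']+2 = 8 → {'g': 3, 'w': 5, 'k': 8, 'i': 6}
del 'g' → {'w': 5, 'k': 8, 'i': 6}
counts['a'] = counts['w']+2 = 7 → {'w': 5, 'k': 8, 'i': 6, 'a': 7}
counts['h'] = 3 → {'w': 5, 'k': 8, 'i': 6, 'a': 7, 'h': 3}
counts['g'] = 3 → {'w': 5, 'k': 8, 'i': 6, 'a': 7, 'h': 3, 'g': 3}

{'w': 5, 'k': 8, 'i': 6, 'a': 7, 'h': 3, 'g': 3}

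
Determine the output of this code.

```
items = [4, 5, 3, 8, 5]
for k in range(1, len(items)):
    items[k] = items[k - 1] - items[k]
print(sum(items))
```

-30

k=1: items[1] = 4-5 = -1 → [4, -1, 3, 8, 5]
k=2: items[2] = (-1)-3 = -4 → [4, -1, -4, 8, 5]
k=3: items[3] = (-4)-8 = -12 → [4, -1, -4, -12, 5]
k=4: items[4] = (-12)-5 = -17 → [4, -1, -4, -12, -17]
sum = -30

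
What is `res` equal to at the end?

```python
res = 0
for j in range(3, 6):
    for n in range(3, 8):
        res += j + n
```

135

j=3,n=3: res = 0+6 = 6
j=3,n=4: res = 6+7 = 13
j=3,n=5: res = 13+8 = 21
j=3,n=6: res = 21+9 = 30
j=3,n=7: res = 30+10 = 40
j=4,n=3: res = 40+7 = 47
j=4,n=4: res = 47+8 = 55
j=4,n=5: res = 55+9 = 64
j=4,n=6: res = 64+10 = 74
j=4,n=7: res = 74+11 = 85
j=5,n=3: res = 85+8 = 93
j=5,n=4: res = 93+9 = 102
j=5,n=5: res = 102+10 = 112
j=5,n=6: res = 112+11 = 123
j=5,n=7: res = 123+12 = 135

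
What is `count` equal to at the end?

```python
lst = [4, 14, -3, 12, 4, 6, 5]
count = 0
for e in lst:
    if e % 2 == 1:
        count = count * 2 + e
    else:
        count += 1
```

13

e=4: not odd, count = 0+1 = 1
e=14: not odd, count = 1+1 = 2
e=-3: odd, count = 2*2+(-3) = 1
e=12: not odd, count = 1+1 = 2
e=4: not odd, count = 2+1 = 3
e=6: not odd, count = 3+1 = 4
e=5: odd, count = 4*2+5 = 13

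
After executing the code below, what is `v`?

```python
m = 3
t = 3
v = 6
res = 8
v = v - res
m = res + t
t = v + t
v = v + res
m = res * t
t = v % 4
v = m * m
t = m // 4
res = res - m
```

64

v = 6-8 = -2
m = 8+3 = 11
t = (-2)+3 = 1
v = (-2)+8 = 6
m = 8*1 = 8
t = 6%4 = 2
v = 8*8 = 64
t = 8//4 = 2
res = 8-8 = 0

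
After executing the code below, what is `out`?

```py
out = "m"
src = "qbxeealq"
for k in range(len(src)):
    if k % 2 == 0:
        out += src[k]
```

k=0: add 'q' → 'mq'
k=1: skip
k=2: add 'x' → 'mqx'
k=3: skip
k=4: add 'e' → 'mqxe'
k=5: skip
k=6: add 'l' → 'mqxel'
k=7: skip

'mqxel'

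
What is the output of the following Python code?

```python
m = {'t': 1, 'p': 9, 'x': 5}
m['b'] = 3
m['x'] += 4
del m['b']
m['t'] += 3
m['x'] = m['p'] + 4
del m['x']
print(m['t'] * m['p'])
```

m['b'] = 3 → {'t': 1, 'p': 9, 'x': 5, 'b': 3}
m['x'] = 5+4 = 9 → {'t': 1, 'p': 9, 'x': 9, 'b': 3}
del 'b' → {'t': 1, 'p': 9, 'x': 9}
m['t'] = 1+3 = 4 → {'t': 4, 'p': 9, 'x': 9}
m['x'] = m['p']+4 = 13 → {'t': 4, 'p': 9, 'x': 13}
del 'x' → {'t': 4, 'p': 9}
m['t']*m['p'] = 4*9 = 36

36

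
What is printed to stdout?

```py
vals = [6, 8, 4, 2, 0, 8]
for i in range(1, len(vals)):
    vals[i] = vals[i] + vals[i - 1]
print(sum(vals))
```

106

i=1: vals[1] = 8+6 = 14 → [6, 14, 4, 2, 0, 8]
i=2: vals[2] = 4+14 = 18 → [6, 14, 18, 2, 0, 8]
i=3: vals[3] = 2+18 = 20 → [6, 14, 18, 20, 0, 8]
i=4: vals[4] = 0+20 = 20 → [6, 14, 18, 20, 20, 8]
i=5: vals[5] = 8+20 = 28 → [6, 14, 18, 20, 20, 28]
sum = 106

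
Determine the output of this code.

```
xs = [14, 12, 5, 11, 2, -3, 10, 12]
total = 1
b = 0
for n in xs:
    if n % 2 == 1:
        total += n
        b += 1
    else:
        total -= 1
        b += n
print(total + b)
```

62

n=14: not odd, total = 1-1 = 0; b=14
n=12: not odd, total = 0-1 = -1; b=26
n=5: odd, total = (-1)+5 = 4; b=27
n=11: odd, total = 4+11 = 15; b=28
n=2: not odd, total = 15-1 = 14; b=30
n=-3: odd, total = 14+(-3) = 11; b=31
n=10: not odd, total = 11-1 = 10; b=41
n=12: not odd, total = 10-1 = 9; b=53
total+b = 9+53 = 62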